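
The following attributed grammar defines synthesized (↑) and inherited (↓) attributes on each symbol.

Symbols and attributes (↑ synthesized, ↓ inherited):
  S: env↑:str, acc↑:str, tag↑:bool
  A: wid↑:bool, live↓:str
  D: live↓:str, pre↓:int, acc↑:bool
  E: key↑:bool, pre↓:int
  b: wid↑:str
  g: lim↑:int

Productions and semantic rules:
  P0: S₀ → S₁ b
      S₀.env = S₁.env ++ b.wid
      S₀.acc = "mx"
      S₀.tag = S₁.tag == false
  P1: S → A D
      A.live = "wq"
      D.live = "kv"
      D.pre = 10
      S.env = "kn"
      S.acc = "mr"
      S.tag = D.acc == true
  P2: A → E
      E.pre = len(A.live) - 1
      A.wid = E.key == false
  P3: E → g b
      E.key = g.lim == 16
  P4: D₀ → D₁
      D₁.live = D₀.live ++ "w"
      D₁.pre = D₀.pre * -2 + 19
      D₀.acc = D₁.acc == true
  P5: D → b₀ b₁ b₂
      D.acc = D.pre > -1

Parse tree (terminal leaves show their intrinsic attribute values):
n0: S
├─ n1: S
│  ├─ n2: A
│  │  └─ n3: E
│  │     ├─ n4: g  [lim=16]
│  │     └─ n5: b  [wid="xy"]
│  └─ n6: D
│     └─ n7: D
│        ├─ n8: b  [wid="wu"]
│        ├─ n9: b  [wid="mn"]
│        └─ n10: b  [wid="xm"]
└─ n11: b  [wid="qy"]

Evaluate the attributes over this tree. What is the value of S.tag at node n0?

true

1. n2.live = "wq"  ["wq"]
2. n3.pre = 1  [len(A.live) - 1]
3. n4.lim = 16  [terminal]
4. n5.wid = "xy"  [terminal]
5. n3.key = true  [g.lim == 16]
6. n2.wid = false  [E.key == false]
7. n6.live = "kv"  ["kv"]
8. n6.pre = 10  [10]
9. n7.live = "kvw"  [D₀.live ++ "w"]
10. n7.pre = -1  [D₀.pre * -2 + 19]
11. n8.wid = "wu"  [terminal]
12. n9.wid = "mn"  [terminal]
13. n10.wid = "xm"  [terminal]
14. n7.acc = false  [D.pre > -1]
15. n6.acc = false  [D₁.acc == true]
16. n1.env = "kn"  ["kn"]
17. n1.acc = "mr"  ["mr"]
18. n1.tag = false  [D.acc == true]
19. n11.wid = "qy"  [terminal]
20. n0.env = "knqy"  [S₁.env ++ b.wid]
21. n0.acc = "mx"  ["mx"]
22. n0.tag = true  [S₁.tag == false]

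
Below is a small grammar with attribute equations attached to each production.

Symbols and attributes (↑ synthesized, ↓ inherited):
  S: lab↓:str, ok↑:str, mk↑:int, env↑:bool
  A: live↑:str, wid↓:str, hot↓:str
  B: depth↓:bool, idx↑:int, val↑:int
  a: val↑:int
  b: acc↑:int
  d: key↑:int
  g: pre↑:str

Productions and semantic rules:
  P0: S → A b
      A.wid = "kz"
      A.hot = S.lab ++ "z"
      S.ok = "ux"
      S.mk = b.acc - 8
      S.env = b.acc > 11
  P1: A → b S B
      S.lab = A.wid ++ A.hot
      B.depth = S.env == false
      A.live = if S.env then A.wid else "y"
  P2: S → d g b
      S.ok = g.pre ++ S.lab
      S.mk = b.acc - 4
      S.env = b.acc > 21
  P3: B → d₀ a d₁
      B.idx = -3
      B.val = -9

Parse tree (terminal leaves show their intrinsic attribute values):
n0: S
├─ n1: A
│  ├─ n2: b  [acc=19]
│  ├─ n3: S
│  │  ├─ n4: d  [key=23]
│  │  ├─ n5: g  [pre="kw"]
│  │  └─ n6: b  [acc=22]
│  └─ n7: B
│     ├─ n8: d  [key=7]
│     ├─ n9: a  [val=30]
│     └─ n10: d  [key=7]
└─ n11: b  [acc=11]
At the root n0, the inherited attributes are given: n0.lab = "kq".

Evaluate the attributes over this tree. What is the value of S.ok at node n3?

1. n0.lab = "kq"  [given at root]
2. n1.wid = "kz"  ["kz"]
3. n1.hot = "kqz"  [S.lab ++ "z"]
4. n2.acc = 19  [terminal]
5. n3.lab = "kzkqz"  [A.wid ++ A.hot]
6. n4.key = 23  [terminal]
7. n5.pre = "kw"  [terminal]
8. n6.acc = 22  [terminal]
9. n3.ok = "kwkzkqz"  [g.pre ++ S.lab]
10. n3.mk = 18  [b.acc - 4]
11. n3.env = true  [b.acc > 21]
12. n7.depth = false  [S.env == false]
13. n8.key = 7  [terminal]
14. n9.val = 30  [terminal]
15. n10.key = 7  [terminal]
16. n7.idx = -3  [-3]
17. n7.val = -9  [-9]
18. n1.live = "kz"  [if S.env then A.wid else "y"]
19. n11.acc = 11  [terminal]
20. n0.ok = "ux"  ["ux"]
21. n0.mk = 3  [b.acc - 8]
22. n0.env = false  [b.acc > 11]

"kwkzkqz"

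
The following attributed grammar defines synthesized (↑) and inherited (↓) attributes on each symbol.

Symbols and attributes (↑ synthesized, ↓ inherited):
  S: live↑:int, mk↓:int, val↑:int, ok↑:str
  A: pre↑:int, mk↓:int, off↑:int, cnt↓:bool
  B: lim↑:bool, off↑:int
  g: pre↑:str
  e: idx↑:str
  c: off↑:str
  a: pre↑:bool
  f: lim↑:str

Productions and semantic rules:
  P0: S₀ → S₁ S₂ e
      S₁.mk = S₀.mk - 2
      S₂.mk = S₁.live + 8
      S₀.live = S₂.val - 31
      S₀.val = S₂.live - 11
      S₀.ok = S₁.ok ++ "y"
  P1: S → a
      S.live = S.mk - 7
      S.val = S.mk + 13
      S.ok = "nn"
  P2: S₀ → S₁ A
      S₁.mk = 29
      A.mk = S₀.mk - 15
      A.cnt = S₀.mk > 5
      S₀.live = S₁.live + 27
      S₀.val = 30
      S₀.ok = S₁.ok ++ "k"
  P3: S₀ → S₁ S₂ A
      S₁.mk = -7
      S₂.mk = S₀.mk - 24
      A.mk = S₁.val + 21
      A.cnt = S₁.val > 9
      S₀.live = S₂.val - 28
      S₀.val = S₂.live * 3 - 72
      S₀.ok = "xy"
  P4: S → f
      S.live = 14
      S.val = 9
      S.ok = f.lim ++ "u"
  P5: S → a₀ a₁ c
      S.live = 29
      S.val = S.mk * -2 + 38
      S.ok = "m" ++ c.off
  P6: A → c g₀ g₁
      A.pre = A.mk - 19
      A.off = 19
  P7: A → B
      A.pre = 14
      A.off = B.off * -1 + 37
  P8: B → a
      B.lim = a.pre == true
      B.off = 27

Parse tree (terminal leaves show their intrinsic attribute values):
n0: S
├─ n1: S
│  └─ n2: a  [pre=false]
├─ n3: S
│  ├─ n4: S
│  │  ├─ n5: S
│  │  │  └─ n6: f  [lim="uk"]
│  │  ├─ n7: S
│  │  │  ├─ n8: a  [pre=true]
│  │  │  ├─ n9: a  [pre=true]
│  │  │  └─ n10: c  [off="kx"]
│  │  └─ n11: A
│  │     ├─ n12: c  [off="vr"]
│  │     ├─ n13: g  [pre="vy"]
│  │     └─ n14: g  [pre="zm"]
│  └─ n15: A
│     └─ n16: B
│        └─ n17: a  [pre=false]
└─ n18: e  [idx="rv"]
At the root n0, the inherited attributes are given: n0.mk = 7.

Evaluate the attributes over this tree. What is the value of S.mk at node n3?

6

1. n0.mk = 7  [given at root]
2. n1.mk = 5  [S₀.mk - 2]
3. n2.pre = false  [terminal]
4. n1.live = -2  [S.mk - 7]
5. n1.val = 18  [S.mk + 13]
6. n1.ok = "nn"  ["nn"]
7. n3.mk = 6  [S₁.live + 8]
8. n4.mk = 29  [29]
9. n5.mk = -7  [-7]
10. n6.lim = "uk"  [terminal]
11. n5.live = 14  [14]
12. n5.val = 9  [9]
13. n5.ok = "uku"  [f.lim ++ "u"]
14. n7.mk = 5  [S₀.mk - 24]
15. n8.pre = true  [terminal]
16. n9.pre = true  [terminal]
17. n10.off = "kx"  [terminal]
18. n7.live = 29  [29]
19. n7.val = 28  [S.mk * -2 + 38]
20. n7.ok = "mkx"  ["m" ++ c.off]
21. n11.mk = 30  [S₁.val + 21]
22. n11.cnt = false  [S₁.val > 9]
23. n12.off = "vr"  [terminal]
24. n13.pre = "vy"  [terminal]
25. n14.pre = "zm"  [terminal]
26. n11.pre = 11  [A.mk - 19]
27. n11.off = 19  [19]
28. n4.live = 0  [S₂.val - 28]
29. n4.val = 15  [S₂.live * 3 - 72]
30. n4.ok = "xy"  ["xy"]
31. n15.mk = -9  [S₀.mk - 15]
32. n15.cnt = true  [S₀.mk > 5]
33. n17.pre = false  [terminal]
34. n16.lim = false  [a.pre == true]
35. n16.off = 27  [27]
36. n15.pre = 14  [14]
37. n15.off = 10  [B.off * -1 + 37]
38. n3.live = 27  [S₁.live + 27]
39. n3.val = 30  [30]
40. n3.ok = "xyk"  [S₁.ok ++ "k"]
41. n18.idx = "rv"  [terminal]
42. n0.live = -1  [S₂.val - 31]
43. n0.val = 16  [S₂.live - 11]
44. n0.ok = "nny"  [S₁.ok ++ "y"]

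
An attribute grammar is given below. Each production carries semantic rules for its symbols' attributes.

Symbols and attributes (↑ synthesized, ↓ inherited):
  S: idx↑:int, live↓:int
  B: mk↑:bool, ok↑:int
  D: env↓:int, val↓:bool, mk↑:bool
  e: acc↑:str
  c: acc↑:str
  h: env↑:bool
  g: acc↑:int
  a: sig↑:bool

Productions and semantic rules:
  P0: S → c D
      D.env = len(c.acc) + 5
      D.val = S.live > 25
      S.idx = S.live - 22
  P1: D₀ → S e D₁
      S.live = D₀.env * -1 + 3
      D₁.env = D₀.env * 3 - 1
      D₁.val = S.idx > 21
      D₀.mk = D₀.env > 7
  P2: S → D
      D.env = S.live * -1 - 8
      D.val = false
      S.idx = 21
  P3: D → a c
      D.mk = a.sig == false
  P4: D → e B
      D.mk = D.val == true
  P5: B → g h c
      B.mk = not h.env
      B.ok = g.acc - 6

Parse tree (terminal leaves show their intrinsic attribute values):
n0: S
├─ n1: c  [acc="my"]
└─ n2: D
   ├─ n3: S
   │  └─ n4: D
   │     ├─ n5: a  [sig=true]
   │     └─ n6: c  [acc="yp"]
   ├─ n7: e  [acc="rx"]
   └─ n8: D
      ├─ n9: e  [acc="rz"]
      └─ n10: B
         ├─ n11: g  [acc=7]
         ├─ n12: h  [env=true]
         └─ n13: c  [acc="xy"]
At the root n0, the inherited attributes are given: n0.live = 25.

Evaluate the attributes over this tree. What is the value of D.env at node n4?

-4

1. n0.live = 25  [given at root]
2. n1.acc = "my"  [terminal]
3. n2.env = 7  [len(c.acc) + 5]
4. n2.val = false  [S.live > 25]
5. n3.live = -4  [D₀.env * -1 + 3]
6. n4.env = -4  [S.live * -1 - 8]
7. n4.val = false  [false]
8. n5.sig = true  [terminal]
9. n6.acc = "yp"  [terminal]
10. n4.mk = false  [a.sig == false]
11. n3.idx = 21  [21]
12. n7.acc = "rx"  [terminal]
13. n8.env = 20  [D₀.env * 3 - 1]
14. n8.val = false  [S.idx > 21]
15. n9.acc = "rz"  [terminal]
16. n11.acc = 7  [terminal]
17. n12.env = true  [terminal]
18. n13.acc = "xy"  [terminal]
19. n10.mk = false  [not h.env]
20. n10.ok = 1  [g.acc - 6]
21. n8.mk = false  [D.val == true]
22. n2.mk = false  [D₀.env > 7]
23. n0.idx = 3  [S.live - 22]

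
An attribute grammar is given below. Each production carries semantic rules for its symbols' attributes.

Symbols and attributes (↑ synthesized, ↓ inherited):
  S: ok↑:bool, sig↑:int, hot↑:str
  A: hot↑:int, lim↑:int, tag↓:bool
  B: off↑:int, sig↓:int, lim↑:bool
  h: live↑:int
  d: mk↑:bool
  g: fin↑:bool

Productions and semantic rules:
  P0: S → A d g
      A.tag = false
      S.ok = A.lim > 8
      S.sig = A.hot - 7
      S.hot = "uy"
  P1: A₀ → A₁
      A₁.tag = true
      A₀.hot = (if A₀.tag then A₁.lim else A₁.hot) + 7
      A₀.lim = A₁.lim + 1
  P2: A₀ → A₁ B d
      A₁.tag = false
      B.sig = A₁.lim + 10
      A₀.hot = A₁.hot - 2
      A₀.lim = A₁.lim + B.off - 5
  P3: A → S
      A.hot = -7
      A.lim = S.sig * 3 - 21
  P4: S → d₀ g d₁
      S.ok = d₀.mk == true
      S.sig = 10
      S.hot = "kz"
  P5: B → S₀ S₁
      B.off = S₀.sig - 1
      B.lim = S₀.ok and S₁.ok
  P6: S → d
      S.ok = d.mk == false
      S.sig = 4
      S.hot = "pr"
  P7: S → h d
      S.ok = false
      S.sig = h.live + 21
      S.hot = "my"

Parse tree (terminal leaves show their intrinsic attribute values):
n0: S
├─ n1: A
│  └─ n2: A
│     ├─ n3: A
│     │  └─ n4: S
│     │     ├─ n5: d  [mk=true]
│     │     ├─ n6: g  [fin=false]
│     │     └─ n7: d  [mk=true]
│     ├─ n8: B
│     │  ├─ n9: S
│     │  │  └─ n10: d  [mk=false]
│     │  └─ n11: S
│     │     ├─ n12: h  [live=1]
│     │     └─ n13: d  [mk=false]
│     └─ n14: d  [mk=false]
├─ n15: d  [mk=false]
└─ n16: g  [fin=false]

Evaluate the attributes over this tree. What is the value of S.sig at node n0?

-9

1. n1.tag = false  [false]
2. n2.tag = true  [true]
3. n3.tag = false  [false]
4. n5.mk = true  [terminal]
5. n6.fin = false  [terminal]
6. n7.mk = true  [terminal]
7. n4.ok = true  [d₀.mk == true]
8. n4.sig = 10  [10]
9. n4.hot = "kz"  ["kz"]
10. n3.hot = -7  [-7]
11. n3.lim = 9  [S.sig * 3 - 21]
12. n8.sig = 19  [A₁.lim + 10]
13. n10.mk = false  [terminal]
14. n9.ok = true  [d.mk == false]
15. n9.sig = 4  [4]
16. n9.hot = "pr"  ["pr"]
17. n12.live = 1  [terminal]
18. n13.mk = false  [terminal]
19. n11.ok = false  [false]
20. n11.sig = 22  [h.live + 21]
21. n11.hot = "my"  ["my"]
22. n8.off = 3  [S₀.sig - 1]
23. n8.lim = false  [S₀.ok and S₁.ok]
24. n14.mk = false  [terminal]
25. n2.hot = -9  [A₁.hot - 2]
26. n2.lim = 7  [A₁.lim + B.off - 5]
27. n1.hot = -2  [(if A₀.tag then A₁.lim else A₁.hot) + 7]
28. n1.lim = 8  [A₁.lim + 1]
29. n15.mk = false  [terminal]
30. n16.fin = false  [terminal]
31. n0.ok = false  [A.lim > 8]
32. n0.sig = -9  [A.hot - 7]
33. n0.hot = "uy"  ["uy"]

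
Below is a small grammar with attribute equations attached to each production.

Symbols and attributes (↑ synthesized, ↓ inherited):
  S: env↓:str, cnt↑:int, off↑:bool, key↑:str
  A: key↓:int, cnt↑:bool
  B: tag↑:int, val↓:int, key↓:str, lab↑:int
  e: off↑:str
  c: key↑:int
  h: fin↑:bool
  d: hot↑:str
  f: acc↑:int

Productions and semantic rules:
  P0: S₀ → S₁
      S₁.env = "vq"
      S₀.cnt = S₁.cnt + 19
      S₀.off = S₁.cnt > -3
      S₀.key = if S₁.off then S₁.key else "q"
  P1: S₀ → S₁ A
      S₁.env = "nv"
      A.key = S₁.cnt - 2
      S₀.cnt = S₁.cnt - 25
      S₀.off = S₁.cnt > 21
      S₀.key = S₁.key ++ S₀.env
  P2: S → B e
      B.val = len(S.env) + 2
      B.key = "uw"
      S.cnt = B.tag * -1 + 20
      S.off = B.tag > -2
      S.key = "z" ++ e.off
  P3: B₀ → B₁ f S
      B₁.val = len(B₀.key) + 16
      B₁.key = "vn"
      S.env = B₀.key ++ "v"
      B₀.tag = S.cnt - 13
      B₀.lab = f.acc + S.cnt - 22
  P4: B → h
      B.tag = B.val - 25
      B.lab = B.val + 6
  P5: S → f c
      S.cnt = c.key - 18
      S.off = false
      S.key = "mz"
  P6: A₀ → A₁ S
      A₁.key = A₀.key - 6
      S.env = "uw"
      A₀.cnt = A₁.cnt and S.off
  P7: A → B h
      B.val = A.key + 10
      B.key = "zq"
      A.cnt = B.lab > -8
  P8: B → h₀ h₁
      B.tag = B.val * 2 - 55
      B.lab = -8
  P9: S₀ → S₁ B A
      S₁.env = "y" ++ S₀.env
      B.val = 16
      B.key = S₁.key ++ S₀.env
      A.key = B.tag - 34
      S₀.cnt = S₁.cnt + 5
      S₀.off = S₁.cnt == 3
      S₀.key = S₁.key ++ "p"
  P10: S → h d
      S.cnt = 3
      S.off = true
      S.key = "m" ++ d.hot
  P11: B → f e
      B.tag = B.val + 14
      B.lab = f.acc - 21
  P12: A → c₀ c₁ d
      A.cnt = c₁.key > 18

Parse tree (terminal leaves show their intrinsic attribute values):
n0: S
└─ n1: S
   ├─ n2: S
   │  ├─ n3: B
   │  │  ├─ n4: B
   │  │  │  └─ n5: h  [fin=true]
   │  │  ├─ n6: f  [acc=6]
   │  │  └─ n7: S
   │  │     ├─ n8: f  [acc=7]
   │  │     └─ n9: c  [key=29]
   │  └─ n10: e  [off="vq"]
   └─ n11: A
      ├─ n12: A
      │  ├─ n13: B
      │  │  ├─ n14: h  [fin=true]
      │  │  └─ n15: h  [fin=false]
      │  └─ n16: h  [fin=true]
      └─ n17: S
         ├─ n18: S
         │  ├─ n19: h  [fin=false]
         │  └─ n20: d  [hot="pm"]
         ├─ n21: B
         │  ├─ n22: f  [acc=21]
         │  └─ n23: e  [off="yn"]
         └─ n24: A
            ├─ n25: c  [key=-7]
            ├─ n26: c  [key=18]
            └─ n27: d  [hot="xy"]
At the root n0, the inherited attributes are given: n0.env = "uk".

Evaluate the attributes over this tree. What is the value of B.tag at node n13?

1. n0.env = "uk"  [given at root]
2. n1.env = "vq"  ["vq"]
3. n2.env = "nv"  ["nv"]
4. n3.val = 4  [len(S.env) + 2]
5. n3.key = "uw"  ["uw"]
6. n4.val = 18  [len(B₀.key) + 16]
7. n4.key = "vn"  ["vn"]
8. n5.fin = true  [terminal]
9. n4.tag = -7  [B.val - 25]
10. n4.lab = 24  [B.val + 6]
11. n6.acc = 6  [terminal]
12. n7.env = "uwv"  [B₀.key ++ "v"]
13. n8.acc = 7  [terminal]
14. n9.key = 29  [terminal]
15. n7.cnt = 11  [c.key - 18]
16. n7.off = false  [false]
17. n7.key = "mz"  ["mz"]
18. n3.tag = -2  [S.cnt - 13]
19. n3.lab = -5  [f.acc + S.cnt - 22]
20. n10.off = "vq"  [terminal]
21. n2.cnt = 22  [B.tag * -1 + 20]
22. n2.off = false  [B.tag > -2]
23. n2.key = "zvq"  ["z" ++ e.off]
24. n11.key = 20  [S₁.cnt - 2]
25. n12.key = 14  [A₀.key - 6]
26. n13.val = 24  [A.key + 10]
27. n13.key = "zq"  ["zq"]
28. n14.fin = true  [terminal]
29. n15.fin = false  [terminal]
30. n13.tag = -7  [B.val * 2 - 55]
31. n13.lab = -8  [-8]
32. n16.fin = true  [terminal]
33. n12.cnt = false  [B.lab > -8]
34. n17.env = "uw"  ["uw"]
35. n18.env = "yuw"  ["y" ++ S₀.env]
36. n19.fin = false  [terminal]
37. n20.hot = "pm"  [terminal]
38. n18.cnt = 3  [3]
39. n18.off = true  [true]
40. n18.key = "mpm"  ["m" ++ d.hot]
41. n21.val = 16  [16]
42. n21.key = "mpmuw"  [S₁.key ++ S₀.env]
43. n22.acc = 21  [terminal]
44. n23.off = "yn"  [terminal]
45. n21.tag = 30  [B.val + 14]
46. n21.lab = 0  [f.acc - 21]
47. n24.key = -4  [B.tag - 34]
48. n25.key = -7  [terminal]
49. n26.key = 18  [terminal]
50. n27.hot = "xy"  [terminal]
51. n24.cnt = false  [c₁.key > 18]
52. n17.cnt = 8  [S₁.cnt + 5]
53. n17.off = true  [S₁.cnt == 3]
54. n17.key = "mpmp"  [S₁.key ++ "p"]
55. n11.cnt = false  [A₁.cnt and S.off]
56. n1.cnt = -3  [S₁.cnt - 25]
57. n1.off = true  [S₁.cnt > 21]
58. n1.key = "zvqvq"  [S₁.key ++ S₀.env]
59. n0.cnt = 16  [S₁.cnt + 19]
60. n0.off = false  [S₁.cnt > -3]
61. n0.key = "zvqvq"  [if S₁.off then S₁.key else "q"]

-7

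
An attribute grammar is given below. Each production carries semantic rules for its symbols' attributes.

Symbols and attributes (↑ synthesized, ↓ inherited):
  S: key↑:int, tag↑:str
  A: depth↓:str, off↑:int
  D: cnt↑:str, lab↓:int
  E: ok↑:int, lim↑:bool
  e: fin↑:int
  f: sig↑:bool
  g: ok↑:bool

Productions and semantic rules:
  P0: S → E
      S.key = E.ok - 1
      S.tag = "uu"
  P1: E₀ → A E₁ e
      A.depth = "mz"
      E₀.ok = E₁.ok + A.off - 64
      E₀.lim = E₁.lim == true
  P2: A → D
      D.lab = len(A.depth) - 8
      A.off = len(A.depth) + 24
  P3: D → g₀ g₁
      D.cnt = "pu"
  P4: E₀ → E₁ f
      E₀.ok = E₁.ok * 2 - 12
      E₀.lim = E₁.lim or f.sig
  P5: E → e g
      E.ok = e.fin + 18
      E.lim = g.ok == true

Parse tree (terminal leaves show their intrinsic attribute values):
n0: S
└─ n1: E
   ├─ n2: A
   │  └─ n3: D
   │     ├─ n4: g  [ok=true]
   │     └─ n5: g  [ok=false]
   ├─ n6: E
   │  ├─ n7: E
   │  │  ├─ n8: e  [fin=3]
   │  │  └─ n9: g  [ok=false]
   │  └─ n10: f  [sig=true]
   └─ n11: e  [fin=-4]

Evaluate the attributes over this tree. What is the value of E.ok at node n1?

1. n2.depth = "mz"  ["mz"]
2. n3.lab = -6  [len(A.depth) - 8]
3. n4.ok = true  [terminal]
4. n5.ok = false  [terminal]
5. n3.cnt = "pu"  ["pu"]
6. n2.off = 26  [len(A.depth) + 24]
7. n8.fin = 3  [terminal]
8. n9.ok = false  [terminal]
9. n7.ok = 21  [e.fin + 18]
10. n7.lim = false  [g.ok == true]
11. n10.sig = true  [terminal]
12. n6.ok = 30  [E₁.ok * 2 - 12]
13. n6.lim = true  [E₁.lim or f.sig]
14. n11.fin = -4  [terminal]
15. n1.ok = -8  [E₁.ok + A.off - 64]
16. n1.lim = true  [E₁.lim == true]
17. n0.key = -9  [E.ok - 1]
18. n0.tag = "uu"  ["uu"]

-8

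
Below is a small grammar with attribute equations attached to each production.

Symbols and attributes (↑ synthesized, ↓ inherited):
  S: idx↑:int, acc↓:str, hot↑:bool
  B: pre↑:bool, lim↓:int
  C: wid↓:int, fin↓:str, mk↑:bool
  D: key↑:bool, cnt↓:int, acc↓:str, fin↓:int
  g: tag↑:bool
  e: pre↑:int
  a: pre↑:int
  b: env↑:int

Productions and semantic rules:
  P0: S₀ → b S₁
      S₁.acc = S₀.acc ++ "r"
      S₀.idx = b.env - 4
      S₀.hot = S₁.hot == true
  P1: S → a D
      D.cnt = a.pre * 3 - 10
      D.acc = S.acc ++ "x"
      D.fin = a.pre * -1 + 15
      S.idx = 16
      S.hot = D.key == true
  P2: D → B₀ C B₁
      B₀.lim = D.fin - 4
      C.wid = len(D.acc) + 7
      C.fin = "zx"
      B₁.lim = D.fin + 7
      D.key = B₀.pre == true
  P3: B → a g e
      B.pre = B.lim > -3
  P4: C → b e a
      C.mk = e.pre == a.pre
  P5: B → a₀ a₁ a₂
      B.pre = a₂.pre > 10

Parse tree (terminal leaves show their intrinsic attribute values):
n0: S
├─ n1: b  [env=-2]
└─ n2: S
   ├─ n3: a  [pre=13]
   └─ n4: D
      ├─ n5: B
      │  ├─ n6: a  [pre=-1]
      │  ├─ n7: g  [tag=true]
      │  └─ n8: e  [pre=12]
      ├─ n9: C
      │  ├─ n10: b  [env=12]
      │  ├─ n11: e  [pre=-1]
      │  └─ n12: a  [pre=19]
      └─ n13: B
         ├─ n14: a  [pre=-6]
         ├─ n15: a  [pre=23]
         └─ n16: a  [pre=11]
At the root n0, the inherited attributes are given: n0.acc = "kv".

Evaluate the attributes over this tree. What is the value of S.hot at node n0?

1. n0.acc = "kv"  [given at root]
2. n1.env = -2  [terminal]
3. n2.acc = "kvr"  [S₀.acc ++ "r"]
4. n3.pre = 13  [terminal]
5. n4.cnt = 29  [a.pre * 3 - 10]
6. n4.acc = "kvrx"  [S.acc ++ "x"]
7. n4.fin = 2  [a.pre * -1 + 15]
8. n5.lim = -2  [D.fin - 4]
9. n6.pre = -1  [terminal]
10. n7.tag = true  [terminal]
11. n8.pre = 12  [terminal]
12. n5.pre = true  [B.lim > -3]
13. n9.wid = 11  [len(D.acc) + 7]
14. n9.fin = "zx"  ["zx"]
15. n10.env = 12  [terminal]
16. n11.pre = -1  [terminal]
17. n12.pre = 19  [terminal]
18. n9.mk = false  [e.pre == a.pre]
19. n13.lim = 9  [D.fin + 7]
20. n14.pre = -6  [terminal]
21. n15.pre = 23  [terminal]
22. n16.pre = 11  [terminal]
23. n13.pre = true  [a₂.pre > 10]
24. n4.key = true  [B₀.pre == true]
25. n2.idx = 16  [16]
26. n2.hot = true  [D.key == true]
27. n0.idx = -6  [b.env - 4]
28. n0.hot = true  [S₁.hot == true]

true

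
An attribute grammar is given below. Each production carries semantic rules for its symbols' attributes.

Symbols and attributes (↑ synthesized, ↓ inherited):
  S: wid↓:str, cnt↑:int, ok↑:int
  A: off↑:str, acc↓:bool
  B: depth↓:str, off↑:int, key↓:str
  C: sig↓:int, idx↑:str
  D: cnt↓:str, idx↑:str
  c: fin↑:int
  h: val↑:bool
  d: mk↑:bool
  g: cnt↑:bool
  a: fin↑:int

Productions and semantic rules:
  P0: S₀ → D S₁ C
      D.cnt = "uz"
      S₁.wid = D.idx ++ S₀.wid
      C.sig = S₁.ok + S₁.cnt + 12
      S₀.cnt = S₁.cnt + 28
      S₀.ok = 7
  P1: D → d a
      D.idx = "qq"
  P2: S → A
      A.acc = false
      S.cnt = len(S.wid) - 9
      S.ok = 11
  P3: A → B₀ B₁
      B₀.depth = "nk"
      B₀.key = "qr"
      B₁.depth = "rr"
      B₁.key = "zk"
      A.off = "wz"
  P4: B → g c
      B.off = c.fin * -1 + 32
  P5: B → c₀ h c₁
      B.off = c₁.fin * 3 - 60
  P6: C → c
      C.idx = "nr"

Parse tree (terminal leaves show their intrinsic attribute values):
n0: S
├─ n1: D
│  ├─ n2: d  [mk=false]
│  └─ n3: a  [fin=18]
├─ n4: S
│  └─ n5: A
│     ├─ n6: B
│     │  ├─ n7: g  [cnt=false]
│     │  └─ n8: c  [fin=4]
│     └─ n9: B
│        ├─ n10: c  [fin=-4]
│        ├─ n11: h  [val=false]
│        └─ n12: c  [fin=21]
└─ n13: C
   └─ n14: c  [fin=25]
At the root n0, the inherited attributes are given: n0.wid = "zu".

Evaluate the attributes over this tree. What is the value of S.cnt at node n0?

1. n0.wid = "zu"  [given at root]
2. n1.cnt = "uz"  ["uz"]
3. n2.mk = false  [terminal]
4. n3.fin = 18  [terminal]
5. n1.idx = "qq"  ["qq"]
6. n4.wid = "qqzu"  [D.idx ++ S₀.wid]
7. n5.acc = false  [false]
8. n6.depth = "nk"  ["nk"]
9. n6.key = "qr"  ["qr"]
10. n7.cnt = false  [terminal]
11. n8.fin = 4  [terminal]
12. n6.off = 28  [c.fin * -1 + 32]
13. n9.depth = "rr"  ["rr"]
14. n9.key = "zk"  ["zk"]
15. n10.fin = -4  [terminal]
16. n11.val = false  [terminal]
17. n12.fin = 21  [terminal]
18. n9.off = 3  [c₁.fin * 3 - 60]
19. n5.off = "wz"  ["wz"]
20. n4.cnt = -5  [len(S.wid) - 9]
21. n4.ok = 11  [11]
22. n13.sig = 18  [S₁.ok + S₁.cnt + 12]
23. n14.fin = 25  [terminal]
24. n13.idx = "nr"  ["nr"]
25. n0.cnt = 23  [S₁.cnt + 28]
26. n0.ok = 7  [7]

23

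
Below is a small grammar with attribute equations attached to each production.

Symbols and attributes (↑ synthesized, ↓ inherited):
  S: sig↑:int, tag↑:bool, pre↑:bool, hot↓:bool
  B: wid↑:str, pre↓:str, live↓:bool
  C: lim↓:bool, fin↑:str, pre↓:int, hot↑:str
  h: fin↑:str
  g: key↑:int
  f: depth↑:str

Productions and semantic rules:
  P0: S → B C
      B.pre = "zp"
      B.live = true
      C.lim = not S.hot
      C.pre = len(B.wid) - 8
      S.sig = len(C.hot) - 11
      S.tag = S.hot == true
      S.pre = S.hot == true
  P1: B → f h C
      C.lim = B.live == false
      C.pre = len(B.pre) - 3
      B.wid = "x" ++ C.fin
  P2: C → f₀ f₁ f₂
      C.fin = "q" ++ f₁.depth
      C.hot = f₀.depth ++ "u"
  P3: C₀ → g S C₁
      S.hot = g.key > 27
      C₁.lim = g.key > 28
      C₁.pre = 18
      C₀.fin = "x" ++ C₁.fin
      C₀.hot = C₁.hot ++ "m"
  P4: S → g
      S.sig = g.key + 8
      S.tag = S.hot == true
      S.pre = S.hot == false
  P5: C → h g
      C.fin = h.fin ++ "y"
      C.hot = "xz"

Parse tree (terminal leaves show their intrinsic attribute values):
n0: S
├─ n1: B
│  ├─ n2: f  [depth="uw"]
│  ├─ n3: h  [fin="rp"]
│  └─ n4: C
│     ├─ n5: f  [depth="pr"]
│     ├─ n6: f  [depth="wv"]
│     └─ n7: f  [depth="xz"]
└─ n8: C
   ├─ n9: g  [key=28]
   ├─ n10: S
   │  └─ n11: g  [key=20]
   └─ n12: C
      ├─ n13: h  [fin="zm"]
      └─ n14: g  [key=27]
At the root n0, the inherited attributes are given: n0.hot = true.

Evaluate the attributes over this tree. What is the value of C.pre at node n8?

1. n0.hot = true  [given at root]
2. n1.pre = "zp"  ["zp"]
3. n1.live = true  [true]
4. n2.depth = "uw"  [terminal]
5. n3.fin = "rp"  [terminal]
6. n4.lim = false  [B.live == false]
7. n4.pre = -1  [len(B.pre) - 3]
8. n5.depth = "pr"  [terminal]
9. n6.depth = "wv"  [terminal]
10. n7.depth = "xz"  [terminal]
11. n4.fin = "qwv"  ["q" ++ f₁.depth]
12. n4.hot = "pru"  [f₀.depth ++ "u"]
13. n1.wid = "xqwv"  ["x" ++ C.fin]
14. n8.lim = false  [not S.hot]
15. n8.pre = -4  [len(B.wid) - 8]
16. n9.key = 28  [terminal]
17. n10.hot = true  [g.key > 27]
18. n11.key = 20  [terminal]
19. n10.sig = 28  [g.key + 8]
20. n10.tag = true  [S.hot == true]
21. n10.pre = false  [S.hot == false]
22. n12.lim = false  [g.key > 28]
23. n12.pre = 18  [18]
24. n13.fin = "zm"  [terminal]
25. n14.key = 27  [terminal]
26. n12.fin = "zmy"  [h.fin ++ "y"]
27. n12.hot = "xz"  ["xz"]
28. n8.fin = "xzmy"  ["x" ++ C₁.fin]
29. n8.hot = "xzm"  [C₁.hot ++ "m"]
30. n0.sig = -8  [len(C.hot) - 11]
31. n0.tag = true  [S.hot == true]
32. n0.pre = true  [S.hot == true]

-4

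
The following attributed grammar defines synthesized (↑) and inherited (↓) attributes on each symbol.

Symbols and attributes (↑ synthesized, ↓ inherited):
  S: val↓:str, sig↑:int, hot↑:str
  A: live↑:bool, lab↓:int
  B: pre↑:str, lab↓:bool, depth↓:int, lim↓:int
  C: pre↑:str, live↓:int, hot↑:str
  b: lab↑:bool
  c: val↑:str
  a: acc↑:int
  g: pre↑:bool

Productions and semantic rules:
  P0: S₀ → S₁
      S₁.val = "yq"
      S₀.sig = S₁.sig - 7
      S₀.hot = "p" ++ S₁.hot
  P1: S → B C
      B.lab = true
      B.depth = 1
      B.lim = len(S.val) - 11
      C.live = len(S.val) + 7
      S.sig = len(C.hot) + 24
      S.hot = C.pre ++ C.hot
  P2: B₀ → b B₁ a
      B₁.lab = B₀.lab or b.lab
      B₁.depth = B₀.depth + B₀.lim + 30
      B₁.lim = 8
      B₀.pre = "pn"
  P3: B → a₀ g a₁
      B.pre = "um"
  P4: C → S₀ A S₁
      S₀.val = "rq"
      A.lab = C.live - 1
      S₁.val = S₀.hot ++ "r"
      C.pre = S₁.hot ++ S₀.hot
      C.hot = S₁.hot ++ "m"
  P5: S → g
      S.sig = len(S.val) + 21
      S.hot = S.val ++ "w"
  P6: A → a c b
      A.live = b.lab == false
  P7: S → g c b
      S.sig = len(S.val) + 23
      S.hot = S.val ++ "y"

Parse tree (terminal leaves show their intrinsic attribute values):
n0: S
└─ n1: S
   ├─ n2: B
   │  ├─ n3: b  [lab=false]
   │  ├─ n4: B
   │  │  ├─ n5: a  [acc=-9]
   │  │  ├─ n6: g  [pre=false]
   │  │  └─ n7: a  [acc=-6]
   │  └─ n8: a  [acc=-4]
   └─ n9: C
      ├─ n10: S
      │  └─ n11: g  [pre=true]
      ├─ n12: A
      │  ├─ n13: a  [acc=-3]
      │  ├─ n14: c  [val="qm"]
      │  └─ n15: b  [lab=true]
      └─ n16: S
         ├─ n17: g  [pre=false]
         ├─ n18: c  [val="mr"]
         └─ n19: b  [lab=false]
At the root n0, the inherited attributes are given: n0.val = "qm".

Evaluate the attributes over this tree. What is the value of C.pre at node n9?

1. n0.val = "qm"  [given at root]
2. n1.val = "yq"  ["yq"]
3. n2.lab = true  [true]
4. n2.depth = 1  [1]
5. n2.lim = -9  [len(S.val) - 11]
6. n3.lab = false  [terminal]
7. n4.lab = true  [B₀.lab or b.lab]
8. n4.depth = 22  [B₀.depth + B₀.lim + 30]
9. n4.lim = 8  [8]
10. n5.acc = -9  [terminal]
11. n6.pre = false  [terminal]
12. n7.acc = -6  [terminal]
13. n4.pre = "um"  ["um"]
14. n8.acc = -4  [terminal]
15. n2.pre = "pn"  ["pn"]
16. n9.live = 9  [len(S.val) + 7]
17. n10.val = "rq"  ["rq"]
18. n11.pre = true  [terminal]
19. n10.sig = 23  [len(S.val) + 21]
20. n10.hot = "rqw"  [S.val ++ "w"]
21. n12.lab = 8  [C.live - 1]
22. n13.acc = -3  [terminal]
23. n14.val = "qm"  [terminal]
24. n15.lab = true  [terminal]
25. n12.live = false  [b.lab == false]
26. n16.val = "rqwr"  [S₀.hot ++ "r"]
27. n17.pre = false  [terminal]
28. n18.val = "mr"  [terminal]
29. n19.lab = false  [terminal]
30. n16.sig = 27  [len(S.val) + 23]
31. n16.hot = "rqwry"  [S.val ++ "y"]
32. n9.pre = "rqwryrqw"  [S₁.hot ++ S₀.hot]
33. n9.hot = "rqwrym"  [S₁.hot ++ "m"]
34. n1.sig = 30  [len(C.hot) + 24]
35. n1.hot = "rqwryrqwrqwrym"  [C.pre ++ C.hot]
36. n0.sig = 23  [S₁.sig - 7]
37. n0.hot = "prqwryrqwrqwrym"  ["p" ++ S₁.hot]

"rqwryrqw"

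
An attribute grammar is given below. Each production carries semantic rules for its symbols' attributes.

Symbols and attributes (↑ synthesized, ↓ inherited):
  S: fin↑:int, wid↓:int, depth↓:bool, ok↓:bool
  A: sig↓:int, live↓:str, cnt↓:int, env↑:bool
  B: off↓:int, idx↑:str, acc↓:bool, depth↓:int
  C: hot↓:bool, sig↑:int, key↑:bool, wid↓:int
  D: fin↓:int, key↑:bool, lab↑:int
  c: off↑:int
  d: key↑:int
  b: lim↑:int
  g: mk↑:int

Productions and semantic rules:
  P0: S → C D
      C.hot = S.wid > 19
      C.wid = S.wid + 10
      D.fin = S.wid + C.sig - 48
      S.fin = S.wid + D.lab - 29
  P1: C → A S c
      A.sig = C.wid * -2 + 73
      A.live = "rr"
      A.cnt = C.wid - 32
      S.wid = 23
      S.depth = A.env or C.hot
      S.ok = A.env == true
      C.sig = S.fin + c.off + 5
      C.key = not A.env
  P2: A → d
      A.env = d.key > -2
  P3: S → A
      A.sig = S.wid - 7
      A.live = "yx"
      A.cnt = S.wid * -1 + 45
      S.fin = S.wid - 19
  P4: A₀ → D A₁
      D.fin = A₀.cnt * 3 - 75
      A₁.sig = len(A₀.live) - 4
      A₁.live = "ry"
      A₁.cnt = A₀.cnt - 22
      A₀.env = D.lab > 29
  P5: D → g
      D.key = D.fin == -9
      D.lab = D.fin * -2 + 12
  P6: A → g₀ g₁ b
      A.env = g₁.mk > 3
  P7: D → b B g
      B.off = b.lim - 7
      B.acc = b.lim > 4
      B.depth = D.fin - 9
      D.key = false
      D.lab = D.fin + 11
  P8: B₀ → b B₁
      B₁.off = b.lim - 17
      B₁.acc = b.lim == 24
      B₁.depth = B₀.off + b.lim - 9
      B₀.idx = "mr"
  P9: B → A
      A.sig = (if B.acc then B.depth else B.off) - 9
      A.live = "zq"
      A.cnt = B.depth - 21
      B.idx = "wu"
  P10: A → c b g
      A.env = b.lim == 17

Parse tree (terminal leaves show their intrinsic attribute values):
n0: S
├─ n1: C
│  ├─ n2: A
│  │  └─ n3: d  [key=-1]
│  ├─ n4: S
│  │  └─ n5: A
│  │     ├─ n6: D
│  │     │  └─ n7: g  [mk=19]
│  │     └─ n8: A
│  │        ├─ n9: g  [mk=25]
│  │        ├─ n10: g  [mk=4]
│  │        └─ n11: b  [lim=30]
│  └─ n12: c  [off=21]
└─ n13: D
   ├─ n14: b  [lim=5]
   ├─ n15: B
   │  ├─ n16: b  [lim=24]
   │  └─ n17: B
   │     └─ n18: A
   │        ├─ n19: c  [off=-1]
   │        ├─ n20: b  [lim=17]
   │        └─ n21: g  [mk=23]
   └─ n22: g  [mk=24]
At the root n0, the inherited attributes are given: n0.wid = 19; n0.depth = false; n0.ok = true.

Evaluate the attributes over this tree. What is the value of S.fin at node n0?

2

1. n0.wid = 19  [given at root]
2. n0.depth = false  [given at root]
3. n0.ok = true  [given at root]
4. n1.hot = false  [S.wid > 19]
5. n1.wid = 29  [S.wid + 10]
6. n2.sig = 15  [C.wid * -2 + 73]
7. n2.live = "rr"  ["rr"]
8. n2.cnt = -3  [C.wid - 32]
9. n3.key = -1  [terminal]
10. n2.env = true  [d.key > -2]
11. n4.wid = 23  [23]
12. n4.depth = true  [A.env or C.hot]
13. n4.ok = true  [A.env == true]
14. n5.sig = 16  [S.wid - 7]
15. n5.live = "yx"  ["yx"]
16. n5.cnt = 22  [S.wid * -1 + 45]
17. n6.fin = -9  [A₀.cnt * 3 - 75]
18. n7.mk = 19  [terminal]
19. n6.key = true  [D.fin == -9]
20. n6.lab = 30  [D.fin * -2 + 12]
21. n8.sig = -2  [len(A₀.live) - 4]
22. n8.live = "ry"  ["ry"]
23. n8.cnt = 0  [A₀.cnt - 22]
24. n9.mk = 25  [terminal]
25. n10.mk = 4  [terminal]
26. n11.lim = 30  [terminal]
27. n8.env = true  [g₁.mk > 3]
28. n5.env = true  [D.lab > 29]
29. n4.fin = 4  [S.wid - 19]
30. n12.off = 21  [terminal]
31. n1.sig = 30  [S.fin + c.off + 5]
32. n1.key = false  [not A.env]
33. n13.fin = 1  [S.wid + C.sig - 48]
34. n14.lim = 5  [terminal]
35. n15.off = -2  [b.lim - 7]
36. n15.acc = true  [b.lim > 4]
37. n15.depth = -8  [D.fin - 9]
38. n16.lim = 24  [terminal]
39. n17.off = 7  [b.lim - 17]
40. n17.acc = true  [b.lim == 24]
41. n17.depth = 13  [B₀.off + b.lim - 9]
42. n18.sig = 4  [(if B.acc then B.depth else B.off) - 9]
43. n18.live = "zq"  ["zq"]
44. n18.cnt = -8  [B.depth - 21]
45. n19.off = -1  [terminal]
46. n20.lim = 17  [terminal]
47. n21.mk = 23  [terminal]
48. n18.env = true  [b.lim == 17]
49. n17.idx = "wu"  ["wu"]
50. n15.idx = "mr"  ["mr"]
51. n22.mk = 24  [terminal]
52. n13.key = false  [false]
53. n13.lab = 12  [D.fin + 11]
54. n0.fin = 2  [S.wid + D.lab - 29]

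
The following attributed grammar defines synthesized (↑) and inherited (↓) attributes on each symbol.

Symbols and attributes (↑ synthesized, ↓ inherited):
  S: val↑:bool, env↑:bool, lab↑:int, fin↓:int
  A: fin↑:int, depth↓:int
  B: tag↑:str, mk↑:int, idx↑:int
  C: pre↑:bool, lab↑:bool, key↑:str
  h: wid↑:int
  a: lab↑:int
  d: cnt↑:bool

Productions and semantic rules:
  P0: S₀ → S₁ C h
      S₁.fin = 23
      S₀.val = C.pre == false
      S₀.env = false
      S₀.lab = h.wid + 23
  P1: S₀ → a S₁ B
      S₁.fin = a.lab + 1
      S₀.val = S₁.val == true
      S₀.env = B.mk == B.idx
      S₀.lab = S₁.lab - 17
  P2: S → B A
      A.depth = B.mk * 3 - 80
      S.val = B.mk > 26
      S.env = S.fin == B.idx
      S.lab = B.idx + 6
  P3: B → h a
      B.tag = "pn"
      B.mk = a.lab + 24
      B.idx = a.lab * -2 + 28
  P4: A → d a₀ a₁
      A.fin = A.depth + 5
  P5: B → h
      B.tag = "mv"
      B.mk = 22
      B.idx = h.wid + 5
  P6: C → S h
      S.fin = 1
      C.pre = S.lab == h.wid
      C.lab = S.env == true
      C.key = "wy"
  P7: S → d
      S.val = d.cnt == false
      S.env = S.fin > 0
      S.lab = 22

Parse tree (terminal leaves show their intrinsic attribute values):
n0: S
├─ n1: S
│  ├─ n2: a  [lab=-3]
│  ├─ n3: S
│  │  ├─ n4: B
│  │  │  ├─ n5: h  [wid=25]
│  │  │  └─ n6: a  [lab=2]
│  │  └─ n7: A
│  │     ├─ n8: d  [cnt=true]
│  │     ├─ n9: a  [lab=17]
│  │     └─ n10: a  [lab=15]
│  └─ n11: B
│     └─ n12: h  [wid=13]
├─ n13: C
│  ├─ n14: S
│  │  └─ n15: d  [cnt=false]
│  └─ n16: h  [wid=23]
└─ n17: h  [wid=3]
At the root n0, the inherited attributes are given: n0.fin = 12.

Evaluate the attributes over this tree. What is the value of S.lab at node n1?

13

1. n0.fin = 12  [given at root]
2. n1.fin = 23  [23]
3. n2.lab = -3  [terminal]
4. n3.fin = -2  [a.lab + 1]
5. n5.wid = 25  [terminal]
6. n6.lab = 2  [terminal]
7. n4.tag = "pn"  ["pn"]
8. n4.mk = 26  [a.lab + 24]
9. n4.idx = 24  [a.lab * -2 + 28]
10. n7.depth = -2  [B.mk * 3 - 80]
11. n8.cnt = true  [terminal]
12. n9.lab = 17  [terminal]
13. n10.lab = 15  [terminal]
14. n7.fin = 3  [A.depth + 5]
15. n3.val = false  [B.mk > 26]
16. n3.env = false  [S.fin == B.idx]
17. n3.lab = 30  [B.idx + 6]
18. n12.wid = 13  [terminal]
19. n11.tag = "mv"  ["mv"]
20. n11.mk = 22  [22]
21. n11.idx = 18  [h.wid + 5]
22. n1.val = false  [S₁.val == true]
23. n1.env = false  [B.mk == B.idx]
24. n1.lab = 13  [S₁.lab - 17]
25. n14.fin = 1  [1]
26. n15.cnt = false  [terminal]
27. n14.val = true  [d.cnt == false]
28. n14.env = true  [S.fin > 0]
29. n14.lab = 22  [22]
30. n16.wid = 23  [terminal]
31. n13.pre = false  [S.lab == h.wid]
32. n13.lab = true  [S.env == true]
33. n13.key = "wy"  ["wy"]
34. n17.wid = 3  [terminal]
35. n0.val = true  [C.pre == false]
36. n0.env = false  [false]
37. n0.lab = 26  [h.wid + 23]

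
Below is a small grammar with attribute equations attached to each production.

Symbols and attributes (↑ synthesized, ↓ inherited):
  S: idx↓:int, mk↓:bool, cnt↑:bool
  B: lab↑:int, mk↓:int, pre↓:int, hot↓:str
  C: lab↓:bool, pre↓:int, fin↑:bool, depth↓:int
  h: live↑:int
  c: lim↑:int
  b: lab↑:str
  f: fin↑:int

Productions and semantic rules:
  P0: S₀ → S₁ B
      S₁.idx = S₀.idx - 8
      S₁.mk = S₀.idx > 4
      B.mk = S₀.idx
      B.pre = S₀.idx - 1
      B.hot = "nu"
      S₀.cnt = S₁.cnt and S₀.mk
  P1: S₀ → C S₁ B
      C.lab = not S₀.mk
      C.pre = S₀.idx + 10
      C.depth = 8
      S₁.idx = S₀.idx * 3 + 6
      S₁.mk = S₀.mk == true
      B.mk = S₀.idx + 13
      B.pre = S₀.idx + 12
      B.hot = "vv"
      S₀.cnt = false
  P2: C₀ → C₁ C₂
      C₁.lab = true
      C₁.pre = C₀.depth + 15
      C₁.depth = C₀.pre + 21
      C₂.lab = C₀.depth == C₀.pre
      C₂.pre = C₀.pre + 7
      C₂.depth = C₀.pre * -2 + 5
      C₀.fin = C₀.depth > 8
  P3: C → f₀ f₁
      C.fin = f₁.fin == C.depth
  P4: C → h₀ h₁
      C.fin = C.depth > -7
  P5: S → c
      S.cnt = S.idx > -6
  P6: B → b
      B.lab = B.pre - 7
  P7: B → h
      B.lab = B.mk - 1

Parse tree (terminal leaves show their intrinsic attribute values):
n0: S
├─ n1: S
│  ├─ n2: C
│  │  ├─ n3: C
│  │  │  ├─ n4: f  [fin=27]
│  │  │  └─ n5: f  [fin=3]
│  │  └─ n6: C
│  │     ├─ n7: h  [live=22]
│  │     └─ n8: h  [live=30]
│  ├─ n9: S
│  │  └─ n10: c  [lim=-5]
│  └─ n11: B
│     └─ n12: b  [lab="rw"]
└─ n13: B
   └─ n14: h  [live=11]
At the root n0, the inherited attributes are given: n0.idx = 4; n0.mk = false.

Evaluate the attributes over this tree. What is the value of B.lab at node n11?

1

1. n0.idx = 4  [given at root]
2. n0.mk = false  [given at root]
3. n1.idx = -4  [S₀.idx - 8]
4. n1.mk = false  [S₀.idx > 4]
5. n2.lab = true  [not S₀.mk]
6. n2.pre = 6  [S₀.idx + 10]
7. n2.depth = 8  [8]
8. n3.lab = true  [true]
9. n3.pre = 23  [C₀.depth + 15]
10. n3.depth = 27  [C₀.pre + 21]
11. n4.fin = 27  [terminal]
12. n5.fin = 3  [terminal]
13. n3.fin = false  [f₁.fin == C.depth]
14. n6.lab = false  [C₀.depth == C₀.pre]
15. n6.pre = 13  [C₀.pre + 7]
16. n6.depth = -7  [C₀.pre * -2 + 5]
17. n7.live = 22  [terminal]
18. n8.live = 30  [terminal]
19. n6.fin = false  [C.depth > -7]
20. n2.fin = false  [C₀.depth > 8]
21. n9.idx = -6  [S₀.idx * 3 + 6]
22. n9.mk = false  [S₀.mk == true]
23. n10.lim = -5  [terminal]
24. n9.cnt = false  [S.idx > -6]
25. n11.mk = 9  [S₀.idx + 13]
26. n11.pre = 8  [S₀.idx + 12]
27. n11.hot = "vv"  ["vv"]
28. n12.lab = "rw"  [terminal]
29. n11.lab = 1  [B.pre - 7]
30. n1.cnt = false  [false]
31. n13.mk = 4  [S₀.idx]
32. n13.pre = 3  [S₀.idx - 1]
33. n13.hot = "nu"  ["nu"]
34. n14.live = 11  [terminal]
35. n13.lab = 3  [B.mk - 1]
36. n0.cnt = false  [S₁.cnt and S₀.mk]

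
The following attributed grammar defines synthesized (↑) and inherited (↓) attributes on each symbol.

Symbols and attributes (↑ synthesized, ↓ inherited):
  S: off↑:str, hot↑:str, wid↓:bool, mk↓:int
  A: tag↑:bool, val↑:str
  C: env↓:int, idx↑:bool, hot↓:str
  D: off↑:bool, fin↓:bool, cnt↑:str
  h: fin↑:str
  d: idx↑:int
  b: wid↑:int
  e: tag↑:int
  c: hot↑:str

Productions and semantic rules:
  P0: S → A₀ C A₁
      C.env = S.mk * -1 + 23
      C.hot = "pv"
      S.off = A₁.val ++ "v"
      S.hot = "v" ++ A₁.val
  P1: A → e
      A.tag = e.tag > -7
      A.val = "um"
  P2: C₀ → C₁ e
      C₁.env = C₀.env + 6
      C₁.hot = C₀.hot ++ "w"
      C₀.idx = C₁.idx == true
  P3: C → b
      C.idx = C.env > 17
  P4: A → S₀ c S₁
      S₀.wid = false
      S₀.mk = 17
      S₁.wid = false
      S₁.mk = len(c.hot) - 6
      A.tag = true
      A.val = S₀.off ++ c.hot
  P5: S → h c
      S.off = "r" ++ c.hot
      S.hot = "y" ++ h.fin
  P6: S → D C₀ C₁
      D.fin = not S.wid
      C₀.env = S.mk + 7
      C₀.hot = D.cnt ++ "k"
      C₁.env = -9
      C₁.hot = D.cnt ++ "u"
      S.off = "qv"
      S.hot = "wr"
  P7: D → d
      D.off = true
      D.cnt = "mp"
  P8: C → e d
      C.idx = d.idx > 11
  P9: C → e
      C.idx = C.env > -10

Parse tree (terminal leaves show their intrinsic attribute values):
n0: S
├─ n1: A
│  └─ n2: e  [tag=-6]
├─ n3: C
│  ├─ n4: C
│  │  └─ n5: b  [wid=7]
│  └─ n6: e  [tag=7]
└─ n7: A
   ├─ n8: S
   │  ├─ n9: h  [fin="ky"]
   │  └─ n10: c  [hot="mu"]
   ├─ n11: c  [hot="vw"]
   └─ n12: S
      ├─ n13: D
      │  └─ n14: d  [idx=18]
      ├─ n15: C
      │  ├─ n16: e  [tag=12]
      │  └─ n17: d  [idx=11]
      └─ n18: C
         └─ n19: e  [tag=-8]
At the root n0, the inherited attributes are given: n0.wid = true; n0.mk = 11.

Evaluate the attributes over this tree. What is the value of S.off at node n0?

"rmuvwv"

1. n0.wid = true  [given at root]
2. n0.mk = 11  [given at root]
3. n2.tag = -6  [terminal]
4. n1.tag = true  [e.tag > -7]
5. n1.val = "um"  ["um"]
6. n3.env = 12  [S.mk * -1 + 23]
7. n3.hot = "pv"  ["pv"]
8. n4.env = 18  [C₀.env + 6]
9. n4.hot = "pvw"  [C₀.hot ++ "w"]
10. n5.wid = 7  [terminal]
11. n4.idx = true  [C.env > 17]
12. n6.tag = 7  [terminal]
13. n3.idx = true  [C₁.idx == true]
14. n8.wid = false  [false]
15. n8.mk = 17  [17]
16. n9.fin = "ky"  [terminal]
17. n10.hot = "mu"  [terminal]
18. n8.off = "rmu"  ["r" ++ c.hot]
19. n8.hot = "yky"  ["y" ++ h.fin]
20. n11.hot = "vw"  [terminal]
21. n12.wid = false  [false]
22. n12.mk = -4  [len(c.hot) - 6]
23. n13.fin = true  [not S.wid]
24. n14.idx = 18  [terminal]
25. n13.off = true  [true]
26. n13.cnt = "mp"  ["mp"]
27. n15.env = 3  [S.mk + 7]
28. n15.hot = "mpk"  [D.cnt ++ "k"]
29. n16.tag = 12  [terminal]
30. n17.idx = 11  [terminal]
31. n15.idx = false  [d.idx > 11]
32. n18.env = -9  [-9]
33. n18.hot = "mpu"  [D.cnt ++ "u"]
34. n19.tag = -8  [terminal]
35. n18.idx = true  [C.env > -10]
36. n12.off = "qv"  ["qv"]
37. n12.hot = "wr"  ["wr"]
38. n7.tag = true  [true]
39. n7.val = "rmuvw"  [S₀.off ++ c.hot]
40. n0.off = "rmuvwv"  [A₁.val ++ "v"]
41. n0.hot = "vrmuvw"  ["v" ++ A₁.val]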